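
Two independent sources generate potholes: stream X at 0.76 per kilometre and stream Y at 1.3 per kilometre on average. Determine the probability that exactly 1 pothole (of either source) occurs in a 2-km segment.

Independent Poisson processes superpose: combined rate λ = 0.76 + 1.3 = 2.06 per kilometre.
Over the interval, μ = 2.06 × 2 = 4.12 (a 2-km segment = 2 kilometres).
P(N = 1) = e^(−4.12) · 4.12^1/1! ≈ 0.0669.

0.0669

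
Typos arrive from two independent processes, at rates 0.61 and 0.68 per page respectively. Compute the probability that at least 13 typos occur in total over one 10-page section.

Independent Poisson processes superpose: combined rate λ = 0.61 + 0.68 = 1.29 per page.
Over the interval, μ = 1.29 × 10 = 12.9 (a 10-page section = 10 pages).
P(N ≥ 13) = 1 − P(N ≤ 12) ≈ 0.5259.

0.5259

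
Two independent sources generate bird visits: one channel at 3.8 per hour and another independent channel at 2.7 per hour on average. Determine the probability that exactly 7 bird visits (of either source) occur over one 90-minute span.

Independent Poisson processes superpose: combined rate λ = 3.8 + 2.7 = 6.5 per hour.
Over the interval, μ = 6.5 × 1.5 = 9.75 (a 90-minute span = 1.5 hours).
P(N = 7) = e^(−9.75) · 9.75^7/7! ≈ 0.0969.

0.0969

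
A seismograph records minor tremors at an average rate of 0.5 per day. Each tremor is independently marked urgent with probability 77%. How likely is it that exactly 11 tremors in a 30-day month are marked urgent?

0.1178

Thinning: the tremors that are marked urgent themselves form a Poisson process with rate 0.77 × 0.5 = 0.385 per day.
Over the interval, μ = 0.385 × 30 = 11.55 (a 30-day month = 30 days).
P(N = 11) = e^(−11.55) · 11.55^11/11! ≈ 0.1178.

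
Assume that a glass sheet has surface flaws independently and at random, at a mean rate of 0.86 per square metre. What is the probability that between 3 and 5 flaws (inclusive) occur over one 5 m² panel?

0.5393

Over the interval, μ = 0.86 × 5 = 4.3 (a 5 m² panel = 5 square metres).
P(3 ≤ N ≤ 5) = Σ_{j=3}^{5} e^(−4.3) · 4.3^j/j! ≈ 0.5393.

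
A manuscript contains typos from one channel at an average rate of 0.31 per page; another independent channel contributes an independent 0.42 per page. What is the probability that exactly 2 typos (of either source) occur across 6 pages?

Independent Poisson processes superpose: combined rate λ = 0.31 + 0.42 = 0.73 per page.
Over the interval, μ = 0.73 × 6 = 4.38 (6 pages).
P(N = 2) = e^(−4.38) · 4.38^2/2! ≈ 0.1201.

0.1201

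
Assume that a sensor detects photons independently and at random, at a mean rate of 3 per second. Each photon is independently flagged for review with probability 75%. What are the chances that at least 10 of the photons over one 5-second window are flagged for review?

Thinning: the photons that are flagged for review themselves form a Poisson process with rate 0.75 × 3 = 2.25 per second.
Over the interval, μ = 2.25 × 5 = 11.25 (a 5-second window = 5 seconds).
P(N ≥ 10) = 1 − P(N ≤ 9) ≈ 0.6860.

0.6860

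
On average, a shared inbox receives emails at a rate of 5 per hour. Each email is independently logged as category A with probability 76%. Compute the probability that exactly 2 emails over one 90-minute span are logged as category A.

0.0544

Thinning: the emails that are logged as category A themselves form a Poisson process with rate 0.76 × 5 = 3.8 per hour.
Over the interval, μ = 3.8 × 1.5 = 5.7 (a 90-minute span = 1.5 hours).
P(N = 2) = e^(−5.7) · 5.7^2/2! ≈ 0.0544.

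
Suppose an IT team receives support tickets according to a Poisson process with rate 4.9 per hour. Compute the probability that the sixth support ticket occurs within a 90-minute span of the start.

Over the interval, μ = 4.9 × 1.5 = 7.35 (a 90-minute span = 1.5 hours).
The sixth arrival falls in the interval iff at least 6 events occur there: P(S_6 ≤ t) = P(N ≥ 6) = 1 − P(N ≤ 5) ≈ 0.7417.

0.7417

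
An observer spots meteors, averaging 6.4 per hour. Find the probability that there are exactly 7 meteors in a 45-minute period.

Over the interval, μ = 6.4 × 0.75 = 4.8 (a 45-minute period = 0.75 hours).
P(N = 7) = e^(−μ) μ^7/7! = e^(−4.8) · 4.8^7/5040 ≈ 0.0959.

0.0959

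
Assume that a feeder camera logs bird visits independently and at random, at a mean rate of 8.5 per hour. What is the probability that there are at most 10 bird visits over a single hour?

0.7634

With mean μ = 8.5 per hour,
P(N ≤ 10) = Σ_{j=0}^{10} e^(−μ) μ^j/j! ≈ 0.7634.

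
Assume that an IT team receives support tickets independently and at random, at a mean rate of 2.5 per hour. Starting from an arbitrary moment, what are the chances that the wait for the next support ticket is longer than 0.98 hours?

The wait for the next event is exponential with rate λ = 2.5 per hour.
P(T > 0.98) = e^(−λt) = e^(−2.5 × 0.98) = e^(−2.45) ≈ 0.0863.

0.0863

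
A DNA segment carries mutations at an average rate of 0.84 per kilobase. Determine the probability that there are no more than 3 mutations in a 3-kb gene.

Over the interval, μ = 0.84 × 3 = 2.52 (a 3-kb gene = 3 kilobases).
P(N ≤ 3) = Σ_{j=0}^{3} e^(−μ) μ^j/j! ≈ 0.7533.

0.7533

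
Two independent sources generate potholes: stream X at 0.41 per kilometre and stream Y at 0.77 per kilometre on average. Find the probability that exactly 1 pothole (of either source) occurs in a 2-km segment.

Independent Poisson processes superpose: combined rate λ = 0.41 + 0.77 = 1.18 per kilometre.
Over the interval, μ = 1.18 × 2 = 2.36 (a 2-km segment = 2 kilometres).
P(N = 1) = e^(−2.36) · 2.36^1/1! ≈ 0.2228.

0.2228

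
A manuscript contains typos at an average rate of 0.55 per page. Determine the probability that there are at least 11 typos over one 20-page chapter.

0.5401

Over the interval, μ = 0.55 × 20 = 11 (a 20-page chapter = 20 pages).
P(N ≥ 11) = 1 − P(N ≤ 10) = 1 − Σ_{j=0}^{10} e^(−μ) μ^j/j! ≈ 0.5401.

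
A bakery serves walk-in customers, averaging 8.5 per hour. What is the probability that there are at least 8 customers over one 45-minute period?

0.3091

Over the interval, μ = 8.5 × 0.75 = 6.375 (a 45-minute period = 0.75 hours).
P(N ≥ 8) = 1 − P(N ≤ 7) = 1 − Σ_{j=0}^{7} e^(−μ) μ^j/j! ≈ 0.3091.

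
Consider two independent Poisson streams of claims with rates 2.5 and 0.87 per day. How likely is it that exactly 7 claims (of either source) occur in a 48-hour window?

Independent Poisson processes superpose: combined rate λ = 2.5 + 0.87 = 3.37 per day.
Over the interval, μ = 3.37 × 2 = 6.74 (a 48-hour window = 2 days).
P(N = 7) = e^(−6.74) · 6.74^7/7! ≈ 0.1483.

0.1483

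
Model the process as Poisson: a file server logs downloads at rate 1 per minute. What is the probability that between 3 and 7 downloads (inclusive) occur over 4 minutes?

0.7108

Over the interval, μ = 1 × 4 = 4 (4 minutes).
P(3 ≤ N ≤ 7) = Σ_{j=3}^{7} e^(−4) · 4^j/j! ≈ 0.7108.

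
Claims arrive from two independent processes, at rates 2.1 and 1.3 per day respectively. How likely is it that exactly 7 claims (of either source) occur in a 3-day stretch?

0.0847

Independent Poisson processes superpose: combined rate λ = 2.1 + 1.3 = 3.4 per day.
Over the interval, μ = 3.4 × 3 = 10.2 (a 3-day stretch = 3 days).
P(N = 7) = e^(−10.2) · 10.2^7/7! ≈ 0.0847.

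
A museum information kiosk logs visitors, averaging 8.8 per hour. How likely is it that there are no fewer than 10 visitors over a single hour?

With mean μ = 8.8 per hour,
P(N ≥ 10) = 1 − P(N ≤ 9) = 1 − Σ_{j=0}^{9} e^(−μ) μ^j/j! ≈ 0.3863.

0.3863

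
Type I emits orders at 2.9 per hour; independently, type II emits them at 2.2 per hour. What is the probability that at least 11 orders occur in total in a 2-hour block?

Independent Poisson processes superpose: combined rate λ = 2.9 + 2.2 = 5.1 per hour.
Over the interval, μ = 5.1 × 2 = 10.2 (a 2-hour block = 2 hours).
P(N ≥ 11) = 1 − P(N ≤ 10) ≈ 0.4420.

0.4420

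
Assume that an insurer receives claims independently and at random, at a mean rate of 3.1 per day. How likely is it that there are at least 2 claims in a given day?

0.8153

With mean μ = 3.1 per day,
P(N ≥ 2) = 1 − P(N ≤ 1) = 1 − Σ_{j=0}^{1} e^(−μ) μ^j/j! ≈ 0.8153.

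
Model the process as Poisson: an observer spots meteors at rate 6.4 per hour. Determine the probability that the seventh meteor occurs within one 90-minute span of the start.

Over the interval, μ = 6.4 × 1.5 = 9.6 (a 90-minute span = 1.5 hours).
The seventh arrival falls in the interval iff at least 7 events occur there: P(S_7 ≤ t) = P(N ≥ 7) = 1 − P(N ≤ 6) ≈ 0.8426.

0.8426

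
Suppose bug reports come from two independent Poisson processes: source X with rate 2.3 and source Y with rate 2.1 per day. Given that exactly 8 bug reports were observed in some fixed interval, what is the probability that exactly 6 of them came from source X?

0.1301

Given the total, each event is independently from source X with probability p = λ_X/(λ_X+λ_Y) = 2.3/4.4 ≈ 0.5227.
So K ~ Binomial(8, 2.3/4.4): P(K = 6) = C(8,6) · (2.3/4.4)^6 · (2.1/4.4)^2 ≈ 0.1301.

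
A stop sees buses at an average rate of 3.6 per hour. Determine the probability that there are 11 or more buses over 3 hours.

Over the interval, μ = 3.6 × 3 = 10.8 (3 hours).
P(N ≥ 11) = 1 − P(N ≤ 10) = 1 − Σ_{j=0}^{10} e^(−μ) μ^j/j! ≈ 0.5160.

0.5160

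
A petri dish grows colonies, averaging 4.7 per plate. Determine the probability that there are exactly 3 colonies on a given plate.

0.1574

With mean μ = 4.7 per plate,
P(N = 3) = e^(−μ) μ^3/3! = e^(−4.7) · 4.7^3/6 ≈ 0.1574.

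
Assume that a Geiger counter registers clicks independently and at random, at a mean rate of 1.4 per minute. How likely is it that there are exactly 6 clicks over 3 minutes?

Over the interval, μ = 1.4 × 3 = 4.2 (3 minutes).
P(N = 6) = e^(−μ) μ^6/6! = e^(−4.2) · 4.2^6/720 ≈ 0.1143.

0.1143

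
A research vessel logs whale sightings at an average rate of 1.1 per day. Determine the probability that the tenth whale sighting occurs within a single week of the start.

Over the interval, μ = 1.1 × 7 = 7.7 (a week = 7 days).
The tenth arrival falls in the interval iff at least 10 events occur there: P(S_10 ≤ t) = P(N ≥ 10) = 1 − P(N ≤ 9) ≈ 0.2469.

0.2469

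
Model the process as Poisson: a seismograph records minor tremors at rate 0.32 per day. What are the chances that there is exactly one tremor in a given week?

Over the interval, μ = 0.32 × 7 = 2.24 (a week = 7 days).
P(N = 1) = e^(−μ) μ^1/1! = e^(−2.24) · 2.24^1/1 ≈ 0.2385.

0.2385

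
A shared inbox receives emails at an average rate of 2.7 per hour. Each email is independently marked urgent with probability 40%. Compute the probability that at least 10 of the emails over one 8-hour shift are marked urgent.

Thinning: the emails that are marked urgent themselves form a Poisson process with rate 0.4 × 2.7 = 1.08 per hour.
Over the interval, μ = 1.08 × 8 = 8.64 (an 8-hour shift = 8 hours).
P(N ≥ 10) = 1 − P(N ≤ 9) ≈ 0.3653.

0.3653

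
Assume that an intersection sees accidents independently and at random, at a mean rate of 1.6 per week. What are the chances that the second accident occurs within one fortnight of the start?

0.8288

Over the interval, μ = 1.6 × 2 = 3.2 (a fortnight = 2 weeks).
The second arrival falls in the interval iff at least 2 events occur there: P(S_2 ≤ t) = P(N ≥ 2) = 1 − P(N ≤ 1) ≈ 0.8288.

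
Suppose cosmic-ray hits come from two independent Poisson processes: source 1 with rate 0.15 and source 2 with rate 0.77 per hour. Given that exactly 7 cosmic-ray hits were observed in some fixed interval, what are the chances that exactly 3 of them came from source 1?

0.0744

Given the total, each event is independently from source 1 with probability p = λ_1/(λ_1+λ_2) = 0.15/0.92 ≈ 0.1630.
So K ~ Binomial(7, 0.15/0.92): P(K = 3) = C(7,3) · (0.15/0.92)^3 · (0.77/0.92)^4 ≈ 0.0744.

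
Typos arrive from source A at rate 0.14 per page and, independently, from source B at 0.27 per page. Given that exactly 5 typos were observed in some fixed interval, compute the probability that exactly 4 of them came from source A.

0.0448

Given the total, each event is independently from source A with probability p = λ_A/(λ_A+λ_B) = 0.14/0.41 ≈ 0.3415.
So K ~ Binomial(5, 0.14/0.41): P(K = 4) = C(5,4) · (0.14/0.41)^4 · (0.27/0.41)^1 ≈ 0.0448.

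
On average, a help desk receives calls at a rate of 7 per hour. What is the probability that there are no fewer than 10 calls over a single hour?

0.1695

With mean μ = 7 per hour,
P(N ≥ 10) = 1 − P(N ≤ 9) = 1 − Σ_{j=0}^{9} e^(−μ) μ^j/j! ≈ 0.1695.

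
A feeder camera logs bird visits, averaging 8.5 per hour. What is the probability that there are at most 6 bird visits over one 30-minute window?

Over the interval, μ = 8.5 × 0.5 = 4.25 (a 30-minute window = 0.5 hours).
P(N ≤ 6) = Σ_{j=0}^{6} e^(−μ) μ^j/j! ≈ 0.8617.

0.8617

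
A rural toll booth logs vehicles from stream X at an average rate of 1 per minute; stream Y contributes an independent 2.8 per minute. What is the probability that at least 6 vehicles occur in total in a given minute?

Independent Poisson processes superpose: combined rate λ = 1 + 2.8 = 3.8 per minute.
So μ = 3.8.
P(N ≥ 6) = 1 − P(N ≤ 5) ≈ 0.1844.

0.1844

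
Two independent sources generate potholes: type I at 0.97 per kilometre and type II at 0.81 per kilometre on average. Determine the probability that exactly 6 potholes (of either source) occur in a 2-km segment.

Independent Poisson processes superpose: combined rate λ = 0.97 + 0.81 = 1.78 per kilometre.
Over the interval, μ = 1.78 × 2 = 3.56 (a 2-km segment = 2 kilometres).
P(N = 6) = e^(−3.56) · 3.56^6/6! ≈ 0.0804.

0.0804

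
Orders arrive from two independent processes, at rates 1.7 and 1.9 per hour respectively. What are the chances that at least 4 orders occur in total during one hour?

0.4848

Independent Poisson processes superpose: combined rate λ = 1.7 + 1.9 = 3.6 per hour.
So μ = 3.6.
P(N ≥ 4) = 1 − P(N ≤ 3) ≈ 0.4848.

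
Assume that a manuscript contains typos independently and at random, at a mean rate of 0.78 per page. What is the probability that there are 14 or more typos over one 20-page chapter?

0.6917

Over the interval, μ = 0.78 × 20 = 15.6 (a 20-page chapter = 20 pages).
P(N ≥ 14) = 1 − P(N ≤ 13) = 1 − Σ_{j=0}^{13} e^(−μ) μ^j/j! ≈ 0.6917.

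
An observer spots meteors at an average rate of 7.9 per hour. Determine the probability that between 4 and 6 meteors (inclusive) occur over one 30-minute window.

Over the interval, μ = 7.9 × 0.5 = 3.95 (a 30-minute window = 0.5 hours).
P(4 ≤ N ≤ 6) = Σ_{j=4}^{6} e^(−3.95) · 3.95^j/j! ≈ 0.4512.

0.4512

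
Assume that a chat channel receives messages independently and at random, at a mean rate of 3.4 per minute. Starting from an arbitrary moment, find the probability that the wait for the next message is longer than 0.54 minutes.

The wait for the next event is exponential with rate λ = 3.4 per minute.
P(T > 0.54) = e^(−λt) = e^(−3.4 × 0.54) = e^(−1.836) ≈ 0.1595.

0.1595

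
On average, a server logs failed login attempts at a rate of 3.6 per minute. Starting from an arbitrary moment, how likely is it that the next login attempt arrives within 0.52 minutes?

0.8462

Inter-arrival times are exponential with rate λ = 3.6 per minute.
P(T ≤ 0.52) = 1 − e^(−λt) = 1 − e^(−3.6 × 0.52) = 1 − e^(−1.872) ≈ 0.8462.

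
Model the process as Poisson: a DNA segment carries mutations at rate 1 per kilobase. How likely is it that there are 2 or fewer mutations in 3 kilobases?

0.4232

Over the interval, μ = 1 × 3 = 3 (3 kilobases).
P(N ≤ 2) = Σ_{j=0}^{2} e^(−μ) μ^j/j! ≈ 0.4232.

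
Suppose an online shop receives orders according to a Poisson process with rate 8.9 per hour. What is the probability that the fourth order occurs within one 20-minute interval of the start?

0.3453

Over the interval, μ = 8.9 × 1/3 ≈ 2.96667 (a 20-minute interval = 1/3 hours).
The fourth arrival falls in the interval iff at least 4 events occur there: P(S_4 ≤ t) = P(N ≥ 4) = 1 − P(N ≤ 3) ≈ 0.3453.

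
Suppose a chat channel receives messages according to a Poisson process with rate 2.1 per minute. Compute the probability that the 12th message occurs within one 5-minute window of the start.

Over the interval, μ = 2.1 × 5 = 10.5 (a 5-minute window = 5 minutes).
The 12th arrival falls in the interval iff at least 12 events occur there: P(S_12 ≤ t) = P(N ≥ 12) = 1 − P(N ≤ 11) ≈ 0.3613.

0.3613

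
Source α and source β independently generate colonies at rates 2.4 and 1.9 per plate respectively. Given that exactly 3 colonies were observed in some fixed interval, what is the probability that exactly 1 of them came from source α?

0.3269

Given the total, each event is independently from source α with probability p = λ_α/(λ_α+λ_β) = 2.4/4.3 ≈ 0.5581.
So K ~ Binomial(3, 2.4/4.3): P(K = 1) = C(3,1) · (2.4/4.3)^1 · (1.9/4.3)^2 ≈ 0.3269.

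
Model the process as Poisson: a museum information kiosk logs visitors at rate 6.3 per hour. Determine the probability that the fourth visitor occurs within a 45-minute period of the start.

Over the interval, μ = 6.3 × 0.75 = 4.725 (a 45-minute period = 0.75 hours).
The fourth arrival falls in the interval iff at least 4 events occur there: P(S_4 ≤ t) = P(N ≥ 4) = 1 − P(N ≤ 3) ≈ 0.6942.

0.6942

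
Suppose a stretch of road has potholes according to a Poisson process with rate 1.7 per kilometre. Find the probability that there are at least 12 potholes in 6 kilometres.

Over the interval, μ = 1.7 × 6 = 10.2 (6 kilometres).
P(N ≥ 12) = 1 − P(N ≤ 11) = 1 − Σ_{j=0}^{11} e^(−μ) μ^j/j! ≈ 0.3262.

0.3262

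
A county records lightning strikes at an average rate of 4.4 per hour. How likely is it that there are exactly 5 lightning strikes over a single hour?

With mean μ = 4.4 per hour,
P(N = 5) = e^(−μ) μ^5/5! = e^(−4.4) · 4.4^5/120 ≈ 0.1687.

0.1687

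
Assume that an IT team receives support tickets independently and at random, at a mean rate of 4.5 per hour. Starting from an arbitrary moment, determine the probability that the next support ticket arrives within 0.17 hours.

0.5347

Inter-arrival times are exponential with rate λ = 4.5 per hour.
P(T ≤ 0.17) = 1 − e^(−λt) = 1 − e^(−4.5 × 0.17) = 1 − e^(−0.765) ≈ 0.5347.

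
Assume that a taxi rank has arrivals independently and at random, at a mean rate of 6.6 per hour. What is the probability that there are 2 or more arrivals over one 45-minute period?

Over the interval, μ = 6.6 × 0.75 = 4.95 (a 45-minute period = 0.75 hours).
P(N ≥ 2) = 1 − P(N ≤ 1) = 1 − Σ_{j=0}^{1} e^(−μ) μ^j/j! ≈ 0.9579.

0.9579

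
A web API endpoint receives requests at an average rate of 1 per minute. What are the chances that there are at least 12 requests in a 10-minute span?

0.3032

Over the interval, μ = 1 × 10 = 10 (a 10-minute span = 10 minutes).
P(N ≥ 12) = 1 − P(N ≤ 11) = 1 − Σ_{j=0}^{11} e^(−μ) μ^j/j! ≈ 0.3032.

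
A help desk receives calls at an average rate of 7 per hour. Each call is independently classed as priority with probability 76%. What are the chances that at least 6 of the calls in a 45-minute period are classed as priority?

Thinning: the calls that are classed as priority themselves form a Poisson process with rate 0.76 × 7 = 5.32 per hour.
Over the interval, μ = 5.32 × 0.75 = 3.99 (a 45-minute period = 0.75 hours).
P(N ≥ 6) = 1 − P(N ≤ 5) ≈ 0.2133.

0.2133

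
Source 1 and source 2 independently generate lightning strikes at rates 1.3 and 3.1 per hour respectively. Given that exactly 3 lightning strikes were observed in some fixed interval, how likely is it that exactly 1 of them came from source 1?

0.4400

Given the total, each event is independently from source 1 with probability p = λ_1/(λ_1+λ_2) = 1.3/4.4 ≈ 0.2955.
So K ~ Binomial(3, 1.3/4.4): P(K = 1) = C(3,1) · (1.3/4.4)^1 · (3.1/4.4)^2 ≈ 0.4400.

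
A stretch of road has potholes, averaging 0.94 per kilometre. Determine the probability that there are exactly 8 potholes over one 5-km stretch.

0.0537

Over the interval, μ = 0.94 × 5 = 4.7 (a 5-km stretch = 5 kilometres).
P(N = 8) = e^(−μ) μ^8/8! = e^(−4.7) · 4.7^8/40320 ≈ 0.0537.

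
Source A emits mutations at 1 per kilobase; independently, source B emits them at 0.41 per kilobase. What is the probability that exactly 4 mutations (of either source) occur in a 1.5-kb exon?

0.1006

Independent Poisson processes superpose: combined rate λ = 1 + 0.41 = 1.41 per kilobase.
Over the interval, μ = 1.41 × 1.5 = 2.115 (a 1.5-kb exon = 1.5 kilobases).
P(N = 4) = e^(−2.115) · 2.115^4/4! ≈ 0.1006.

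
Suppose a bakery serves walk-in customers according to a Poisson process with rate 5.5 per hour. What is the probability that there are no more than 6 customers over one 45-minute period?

Over the interval, μ = 5.5 × 0.75 = 4.125 (a 45-minute period = 0.75 hours).
P(N ≤ 6) = Σ_{j=0}^{6} e^(−μ) μ^j/j! ≈ 0.8759.

0.8759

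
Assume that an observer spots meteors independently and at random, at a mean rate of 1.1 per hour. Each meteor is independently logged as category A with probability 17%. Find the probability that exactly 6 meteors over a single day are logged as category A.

0.1276

Thinning: the meteors that are logged as category A themselves form a Poisson process with rate 0.17 × 1.1 = 0.187 per hour.
Over the interval, μ = 0.187 × 24 = 4.488 (a day = 24 hours).
P(N = 6) = e^(−4.488) · 4.488^6/6! ≈ 0.1276.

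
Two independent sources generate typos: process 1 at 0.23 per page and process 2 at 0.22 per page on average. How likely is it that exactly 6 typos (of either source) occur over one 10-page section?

Independent Poisson processes superpose: combined rate λ = 0.23 + 0.22 = 0.45 per page.
Over the interval, μ = 0.45 × 10 = 4.5 (a 10-page section = 10 pages).
P(N = 6) = e^(−4.5) · 4.5^6/6! ≈ 0.1281.

0.1281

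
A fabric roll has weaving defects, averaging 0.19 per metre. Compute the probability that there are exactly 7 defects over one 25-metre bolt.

0.0937

Over the interval, μ = 0.19 × 25 = 4.75 (a 25-metre bolt = 25 metres).
P(N = 7) = e^(−μ) μ^7/7! = e^(−4.75) · 4.75^7/5040 ≈ 0.0937.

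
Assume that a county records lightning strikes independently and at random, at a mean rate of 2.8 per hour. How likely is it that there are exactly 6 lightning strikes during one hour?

With mean μ = 2.8 per hour,
P(N = 6) = e^(−μ) μ^6/6! = e^(−2.8) · 2.8^6/720 ≈ 0.0407.

0.0407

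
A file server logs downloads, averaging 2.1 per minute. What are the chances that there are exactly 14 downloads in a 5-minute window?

Over the interval, μ = 2.1 × 5 = 10.5 (a 5-minute window = 5 minutes).
P(N = 14) = e^(−μ) μ^14/14! = e^(−10.5) · 10.5^14/87178291200 ≈ 0.0625.

0.0625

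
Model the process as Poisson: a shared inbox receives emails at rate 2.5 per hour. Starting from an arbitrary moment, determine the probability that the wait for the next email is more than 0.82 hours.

0.1287

The wait for the next event is exponential with rate λ = 2.5 per hour.
P(T > 0.82) = e^(−λt) = e^(−2.5 × 0.82) = e^(−2.05) ≈ 0.1287.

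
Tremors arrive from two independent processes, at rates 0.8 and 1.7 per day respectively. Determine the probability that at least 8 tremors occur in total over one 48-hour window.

0.1334

Independent Poisson processes superpose: combined rate λ = 0.8 + 1.7 = 2.5 per day.
Over the interval, μ = 2.5 × 2 = 5 (a 48-hour window = 2 days).
P(N ≥ 8) = 1 − P(N ≤ 7) ≈ 0.1334.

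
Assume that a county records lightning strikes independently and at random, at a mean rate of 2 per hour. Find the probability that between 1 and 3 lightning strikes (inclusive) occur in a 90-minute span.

0.5974

Over the interval, μ = 2 × 1.5 = 3 (a 90-minute span = 1.5 hours).
P(1 ≤ N ≤ 3) = Σ_{j=1}^{3} e^(−3) · 3^j/j! ≈ 0.5974.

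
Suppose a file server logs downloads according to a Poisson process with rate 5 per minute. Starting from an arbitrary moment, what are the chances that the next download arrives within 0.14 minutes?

Inter-arrival times are exponential with rate λ = 5 per minute.
P(T ≤ 0.14) = 1 − e^(−λt) = 1 − e^(−5 × 0.14) = 1 − e^(−0.7) ≈ 0.5034.

0.5034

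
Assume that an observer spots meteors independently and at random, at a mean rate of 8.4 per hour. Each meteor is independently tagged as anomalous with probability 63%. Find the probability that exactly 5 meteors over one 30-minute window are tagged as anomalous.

Thinning: the meteors that are tagged as anomalous themselves form a Poisson process with rate 0.63 × 8.4 = 5.292 per hour.
Over the interval, μ = 5.292 × 0.5 = 2.646 (a 30-minute window = 0.5 hours).
P(N = 5) = e^(−2.646) · 2.646^5/5! ≈ 0.0767.

0.0767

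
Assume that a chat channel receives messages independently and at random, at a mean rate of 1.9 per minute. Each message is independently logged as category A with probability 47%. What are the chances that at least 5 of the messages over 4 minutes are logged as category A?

Thinning: the messages that are logged as category A themselves form a Poisson process with rate 0.47 × 1.9 = 0.893 per minute.
Over the interval, μ = 0.893 × 4 = 3.572 (4 minutes).
P(N ≥ 5) = 1 − P(N ≤ 4) ≈ 0.2882.

0.2882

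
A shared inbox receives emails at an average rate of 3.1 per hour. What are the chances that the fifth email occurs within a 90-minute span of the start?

Over the interval, μ = 3.1 × 1.5 = 4.65 (a 90-minute span = 1.5 hours).
The fifth arrival falls in the interval iff at least 5 events occur there: P(S_5 ≤ t) = P(N ≥ 5) = 1 − P(N ≤ 4) ≈ 0.4961.

0.4961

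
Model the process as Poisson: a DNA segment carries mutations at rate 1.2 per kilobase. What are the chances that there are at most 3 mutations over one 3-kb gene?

0.5152

Over the interval, μ = 1.2 × 3 = 3.6 (a 3-kb gene = 3 kilobases).
P(N ≤ 3) = Σ_{j=0}^{3} e^(−μ) μ^j/j! ≈ 0.5152.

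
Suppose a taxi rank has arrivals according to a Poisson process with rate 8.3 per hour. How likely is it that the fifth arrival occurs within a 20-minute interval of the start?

0.1472

Over the interval, μ = 8.3 × 1/3 ≈ 2.76667 (a 20-minute interval = 1/3 hours).
The fifth arrival falls in the interval iff at least 5 events occur there: P(S_5 ≤ t) = P(N ≥ 5) = 1 − P(N ≤ 4) ≈ 0.1472.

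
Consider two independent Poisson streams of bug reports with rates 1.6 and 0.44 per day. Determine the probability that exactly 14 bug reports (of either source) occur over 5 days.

0.0563

Independent Poisson processes superpose: combined rate λ = 1.6 + 0.44 = 2.04 per day.
Over the interval, μ = 2.04 × 5 = 10.2 (5 days).
P(N = 14) = e^(−10.2) · 10.2^14/14! ≈ 0.0563.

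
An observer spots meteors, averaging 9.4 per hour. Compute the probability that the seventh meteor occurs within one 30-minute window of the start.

Over the interval, μ = 9.4 × 0.5 = 4.7 (a 30-minute window = 0.5 hours).
The seventh arrival falls in the interval iff at least 7 events occur there: P(S_7 ≤ t) = P(N ≥ 7) = 1 − P(N ≤ 6) ≈ 0.1954.

0.1954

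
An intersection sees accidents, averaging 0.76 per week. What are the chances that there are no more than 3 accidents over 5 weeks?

0.4735

Over the interval, μ = 0.76 × 5 = 3.8 (5 weeks).
P(N ≤ 3) = Σ_{j=0}^{3} e^(−μ) μ^j/j! ≈ 0.4735.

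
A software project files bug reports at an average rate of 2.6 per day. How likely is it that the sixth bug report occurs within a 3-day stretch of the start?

Over the interval, μ = 2.6 × 3 = 7.8 (a 3-day stretch = 3 days).
The sixth arrival falls in the interval iff at least 6 events occur there: P(S_6 ≤ t) = P(N ≥ 6) = 1 − P(N ≤ 5) ≈ 0.7897.

0.7897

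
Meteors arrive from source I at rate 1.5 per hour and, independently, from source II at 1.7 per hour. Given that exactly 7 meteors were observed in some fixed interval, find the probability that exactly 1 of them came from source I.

Given the total, each event is independently from source I with probability p = λ_I/(λ_I+λ_II) = 1.5/3.2 ≈ 0.4688.
So K ~ Binomial(7, 1.5/3.2): P(K = 1) = C(7,1) · (1.5/3.2)^1 · (1.7/3.2)^6 ≈ 0.0738.

0.0738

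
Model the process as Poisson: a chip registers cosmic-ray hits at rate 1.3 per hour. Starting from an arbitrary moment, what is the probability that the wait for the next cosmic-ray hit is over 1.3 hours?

The wait for the next event is exponential with rate λ = 1.3 per hour.
P(T > 1.3) = e^(−λt) = e^(−1.3 × 1.3) = e^(−1.69) ≈ 0.1845.

0.1845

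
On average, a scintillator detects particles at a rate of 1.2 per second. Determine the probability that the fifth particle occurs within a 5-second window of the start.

Over the interval, μ = 1.2 × 5 = 6 (a 5-second window = 5 seconds).
The fifth arrival falls in the interval iff at least 5 events occur there: P(S_5 ≤ t) = P(N ≥ 5) = 1 − P(N ≤ 4) ≈ 0.7149.

0.7149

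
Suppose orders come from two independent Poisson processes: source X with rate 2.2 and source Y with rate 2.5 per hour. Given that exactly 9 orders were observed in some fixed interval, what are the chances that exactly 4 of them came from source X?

Given the total, each event is independently from source X with probability p = λ_X/(λ_X+λ_Y) = 2.2/4.7 ≈ 0.4681.
So K ~ Binomial(9, 2.2/4.7): P(K = 4) = C(9,4) · (2.2/4.7)^4 · (2.5/4.7)^5 ≈ 0.2576.

0.2576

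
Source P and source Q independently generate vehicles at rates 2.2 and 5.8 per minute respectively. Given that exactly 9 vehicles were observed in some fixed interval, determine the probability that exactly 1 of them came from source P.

0.1889

Given the total, each event is independently from source P with probability p = λ_P/(λ_P+λ_Q) = 2.2/8 = 0.2750.
So K ~ Binomial(9, 2.2/8): P(K = 1) = C(9,1) · (2.2/8)^1 · (5.8/8)^8 ≈ 0.1889.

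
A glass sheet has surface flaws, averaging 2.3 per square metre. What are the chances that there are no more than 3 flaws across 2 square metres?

Over the interval, μ = 2.3 × 2 = 4.6 (2 square metres).
P(N ≤ 3) = Σ_{j=0}^{3} e^(−μ) μ^j/j! ≈ 0.3257.

0.3257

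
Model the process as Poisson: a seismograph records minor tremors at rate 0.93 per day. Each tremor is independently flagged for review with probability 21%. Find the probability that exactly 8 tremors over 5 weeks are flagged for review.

0.1271

Thinning: the tremors that are flagged for review themselves form a Poisson process with rate 0.21 × 0.93 = 0.1953 per day.
Over the interval, μ = 0.1953 × 35 = 6.8355 (5 weeks = 35 days).
P(N = 8) = e^(−6.8355) · 6.8355^8/8! ≈ 0.1271.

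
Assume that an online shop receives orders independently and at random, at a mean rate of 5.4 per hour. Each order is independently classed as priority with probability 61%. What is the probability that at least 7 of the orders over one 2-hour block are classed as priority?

0.4873

Thinning: the orders that are classed as priority themselves form a Poisson process with rate 0.61 × 5.4 = 3.294 per hour.
Over the interval, μ = 3.294 × 2 = 6.588 (a 2-hour block = 2 hours).
P(N ≥ 7) = 1 − P(N ≤ 6) ≈ 0.4873.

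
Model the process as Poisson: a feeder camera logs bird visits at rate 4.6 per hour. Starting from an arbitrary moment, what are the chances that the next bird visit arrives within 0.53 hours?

0.9127

Inter-arrival times are exponential with rate λ = 4.6 per hour.
P(T ≤ 0.53) = 1 − e^(−λt) = 1 − e^(−4.6 × 0.53) = 1 − e^(−2.438) ≈ 0.9127.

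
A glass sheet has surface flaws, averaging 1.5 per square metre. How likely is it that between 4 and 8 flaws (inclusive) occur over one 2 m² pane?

0.3490

Over the interval, μ = 1.5 × 2 = 3 (a 2 m² pane = 2 square metres).
P(4 ≤ N ≤ 8) = Σ_{j=4}^{8} e^(−3) · 3^j/j! ≈ 0.3490.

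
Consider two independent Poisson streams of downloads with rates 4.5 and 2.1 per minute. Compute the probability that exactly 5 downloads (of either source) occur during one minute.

Independent Poisson processes superpose: combined rate λ = 4.5 + 2.1 = 6.6 per minute.
So μ = 6.6.
P(N = 5) = e^(−6.6) · 6.6^5/5! ≈ 0.1420.

0.1420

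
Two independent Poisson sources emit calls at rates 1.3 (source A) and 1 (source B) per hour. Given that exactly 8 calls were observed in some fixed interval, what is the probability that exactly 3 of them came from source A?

0.1571

Given the total, each event is independently from source A with probability p = λ_A/(λ_A+λ_B) = 1.3/2.3 ≈ 0.5652.
So K ~ Binomial(8, 1.3/2.3): P(K = 3) = C(8,3) · (1.3/2.3)^3 · (1/2.3)^5 ≈ 0.1571.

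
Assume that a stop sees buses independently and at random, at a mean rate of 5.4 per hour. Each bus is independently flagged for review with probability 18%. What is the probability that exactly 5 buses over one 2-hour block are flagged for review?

Thinning: the buses that are flagged for review themselves form a Poisson process with rate 0.18 × 5.4 = 0.972 per hour.
Over the interval, μ = 0.972 × 2 = 1.944 (a 2-hour block = 2 hours).
P(N = 5) = e^(−1.944) · 1.944^5/5! ≈ 0.0331.

0.0331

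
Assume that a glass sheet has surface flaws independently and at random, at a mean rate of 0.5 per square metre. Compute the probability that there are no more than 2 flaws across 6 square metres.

Over the interval, μ = 0.5 × 6 = 3 (6 square metres).
P(N ≤ 2) = Σ_{j=0}^{2} e^(−μ) μ^j/j! ≈ 0.4232.

0.4232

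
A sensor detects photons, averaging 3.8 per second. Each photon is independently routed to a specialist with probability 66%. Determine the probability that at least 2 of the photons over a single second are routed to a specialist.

0.7143

Thinning: the photons that are routed to a specialist themselves form a Poisson process with rate 0.66 × 3.8 = 2.508 per second.
So μ = 2.508.
P(N ≥ 2) = 1 − P(N ≤ 1) ≈ 0.7143.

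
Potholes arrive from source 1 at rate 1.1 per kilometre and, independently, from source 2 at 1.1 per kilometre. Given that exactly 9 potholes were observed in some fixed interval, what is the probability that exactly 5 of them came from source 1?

Given the total, each event is independently from source 1 with probability p = λ_1/(λ_1+λ_2) = 1.1/2.2 = 0.5000.
So K ~ Binomial(9, 1.1/2.2): P(K = 5) = C(9,5) · (1.1/2.2)^5 · (1.1/2.2)^4 ≈ 0.2461.

0.2461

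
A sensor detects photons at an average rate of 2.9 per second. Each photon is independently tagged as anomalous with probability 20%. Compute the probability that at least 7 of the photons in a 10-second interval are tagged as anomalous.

Thinning: the photons that are tagged as anomalous themselves form a Poisson process with rate 0.2 × 2.9 = 0.58 per second.
Over the interval, μ = 0.58 × 10 = 5.8 (a 10-second interval = 10 seconds).
P(N ≥ 7) = 1 − P(N ≤ 6) ≈ 0.3616.

0.3616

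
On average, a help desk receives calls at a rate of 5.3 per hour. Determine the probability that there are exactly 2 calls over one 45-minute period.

0.1484

Over the interval, μ = 5.3 × 0.75 = 3.975 (a 45-minute period = 0.75 hours).
P(N = 2) = e^(−μ) μ^2/2! = e^(−3.975) · 3.975^2/2 ≈ 0.1484.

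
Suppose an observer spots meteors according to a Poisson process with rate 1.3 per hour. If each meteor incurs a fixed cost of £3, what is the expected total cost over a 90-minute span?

£5.85

E[N] = 1.3 × 1.5 = 1.95 (a 90-minute span = 1.5 hours); E[cost] = 1.95 × £3 = £5.85.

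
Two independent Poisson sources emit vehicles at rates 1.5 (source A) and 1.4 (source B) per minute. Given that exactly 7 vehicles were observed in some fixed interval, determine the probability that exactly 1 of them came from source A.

Given the total, each event is independently from source A with probability p = λ_A/(λ_A+λ_B) = 1.5/2.9 ≈ 0.5172.
So K ~ Binomial(7, 1.5/2.9): P(K = 1) = C(7,1) · (1.5/2.9)^1 · (1.4/2.9)^6 ≈ 0.0458.

0.0458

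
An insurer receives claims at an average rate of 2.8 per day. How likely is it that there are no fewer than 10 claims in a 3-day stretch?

0.3341

Over the interval, μ = 2.8 × 3 = 8.4 (a 3-day stretch = 3 days).
P(N ≥ 10) = 1 − P(N ≤ 9) = 1 − Σ_{j=0}^{9} e^(−μ) μ^j/j! ≈ 0.3341.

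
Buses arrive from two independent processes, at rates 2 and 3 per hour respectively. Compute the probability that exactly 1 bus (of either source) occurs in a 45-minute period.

Independent Poisson processes superpose: combined rate λ = 2 + 3 = 5 per hour.
Over the interval, μ = 5 × 0.75 = 3.75 (a 45-minute period = 0.75 hours).
P(N = 1) = e^(−3.75) · 3.75^1/1! ≈ 0.0882.

0.0882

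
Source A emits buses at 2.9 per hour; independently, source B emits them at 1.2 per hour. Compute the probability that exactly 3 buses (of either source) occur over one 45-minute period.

Independent Poisson processes superpose: combined rate λ = 2.9 + 1.2 = 4.1 per hour.
Over the interval, μ = 4.1 × 0.75 = 3.075 (a 45-minute period = 0.75 hours).
P(N = 3) = e^(−3.075) · 3.075^3/3! ≈ 0.2238.

0.2238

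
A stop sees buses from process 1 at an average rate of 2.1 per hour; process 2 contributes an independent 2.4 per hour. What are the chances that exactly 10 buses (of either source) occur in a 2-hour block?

Independent Poisson processes superpose: combined rate λ = 2.1 + 2.4 = 4.5 per hour.
Over the interval, μ = 4.5 × 2 = 9 (a 2-hour block = 2 hours).
P(N = 10) = e^(−9) · 9^10/10! ≈ 0.1186.

0.1186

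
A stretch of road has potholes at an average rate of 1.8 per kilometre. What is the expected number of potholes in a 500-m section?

0.9

E[N] = λt = 1.8 × 0.5 = 0.9 (a 500-m section = 0.5 kilometres).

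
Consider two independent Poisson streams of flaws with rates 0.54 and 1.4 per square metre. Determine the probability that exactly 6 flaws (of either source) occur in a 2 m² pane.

Independent Poisson processes superpose: combined rate λ = 0.54 + 1.4 = 1.94 per square metre.
Over the interval, μ = 1.94 × 2 = 3.88 (a 2 m² pane = 2 square metres).
P(N = 6) = e^(−3.88) · 3.88^6/6! ≈ 0.0979.

0.0979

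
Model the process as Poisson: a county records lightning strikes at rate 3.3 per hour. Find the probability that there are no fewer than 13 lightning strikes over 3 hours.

Over the interval, μ = 3.3 × 3 = 9.9 (3 hours).
P(N ≥ 13) = 1 − P(N ≤ 12) = 1 − Σ_{j=0}^{12} e^(−μ) μ^j/j! ≈ 0.1991.

0.1991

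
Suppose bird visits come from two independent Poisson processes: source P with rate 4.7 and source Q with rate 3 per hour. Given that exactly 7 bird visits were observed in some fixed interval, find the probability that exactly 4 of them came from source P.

0.2873

Given the total, each event is independently from source P with probability p = λ_P/(λ_P+λ_Q) = 4.7/7.7 ≈ 0.6104.
So K ~ Binomial(7, 4.7/7.7): P(K = 4) = C(7,4) · (4.7/7.7)^4 · (3/7.7)^3 ≈ 0.2873.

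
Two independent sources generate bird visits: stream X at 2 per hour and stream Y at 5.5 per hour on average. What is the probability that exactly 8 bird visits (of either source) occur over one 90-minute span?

0.0828

Independent Poisson processes superpose: combined rate λ = 2 + 5.5 = 7.5 per hour.
Over the interval, μ = 7.5 × 1.5 = 11.25 (a 90-minute span = 1.5 hours).
P(N = 8) = e^(−11.25) · 11.25^8/8! ≈ 0.0828.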